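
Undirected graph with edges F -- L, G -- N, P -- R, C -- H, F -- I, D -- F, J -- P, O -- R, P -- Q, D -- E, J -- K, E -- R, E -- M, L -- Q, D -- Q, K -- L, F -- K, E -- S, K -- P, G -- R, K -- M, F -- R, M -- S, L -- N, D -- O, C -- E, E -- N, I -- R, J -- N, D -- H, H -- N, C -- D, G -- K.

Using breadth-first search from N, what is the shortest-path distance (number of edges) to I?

Level 0: N
Level 1: E, G, H, J, L
Level 2: C, D, F, K, M, P, Q, R, S
Level 3: I, O
I first appears at level 3.

3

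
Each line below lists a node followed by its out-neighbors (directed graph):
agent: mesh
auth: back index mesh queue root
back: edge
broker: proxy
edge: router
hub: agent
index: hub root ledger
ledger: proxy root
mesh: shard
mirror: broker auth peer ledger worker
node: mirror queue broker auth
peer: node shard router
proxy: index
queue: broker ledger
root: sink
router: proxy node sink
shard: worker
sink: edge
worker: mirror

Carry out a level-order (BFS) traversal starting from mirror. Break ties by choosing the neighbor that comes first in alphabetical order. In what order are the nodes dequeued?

Visit mirror; enqueue auth, broker, ledger, peer, worker → queue [auth, broker, ledger, peer, worker]
Visit auth; enqueue back, index, mesh, queue, root → queue [broker, ledger, peer, worker, back, index, mesh, queue, root]
Visit broker; enqueue proxy → queue [ledger, peer, worker, back, index, mesh, queue, root, proxy]
Visit ledger → queue [peer, worker, back, index, mesh, queue, root, proxy]
Visit peer; enqueue node, router, shard → queue [worker, back, index, mesh, queue, root, proxy, node, router, shard]
Visit worker → queue [back, index, mesh, queue, root, proxy, node, router, shard]
Visit back; enqueue edge → queue [index, mesh, queue, root, proxy, node, router, shard, edge]
Visit index; enqueue hub → queue [mesh, queue, root, proxy, node, router, shard, edge, hub]
Visit mesh → queue [queue, root, proxy, node, router, shard, edge, hub]
Visit queue → queue [root, proxy, node, router, shard, edge, hub]
Visit root; enqueue sink → queue [proxy, node, router, shard, edge, hub, sink]
Visit proxy → queue [node, router, shard, edge, hub, sink]
Visit node → queue [router, shard, edge, hub, sink]
Visit router → queue [shard, edge, hub, sink]
Visit shard → queue [edge, hub, sink]
Visit edge → queue [hub, sink]
Visit hub; enqueue agent → queue [sink, agent]
Visit sink → queue [agent]
Visit agent → queue []

mirror auth broker ledger peer worker back index mesh queue root proxy node router shard edge hub sink agent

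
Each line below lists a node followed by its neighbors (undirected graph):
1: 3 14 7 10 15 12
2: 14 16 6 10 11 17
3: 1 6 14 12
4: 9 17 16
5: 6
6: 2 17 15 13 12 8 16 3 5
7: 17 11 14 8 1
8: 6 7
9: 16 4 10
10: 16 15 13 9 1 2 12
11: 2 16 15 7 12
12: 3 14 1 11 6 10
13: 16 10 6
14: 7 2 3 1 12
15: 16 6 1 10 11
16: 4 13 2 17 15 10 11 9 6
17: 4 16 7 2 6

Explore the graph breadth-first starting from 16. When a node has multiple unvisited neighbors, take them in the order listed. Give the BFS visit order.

Visit 16; enqueue 4, 13, 2, 17, 15, 10, 11, 9, 6 → queue [4, 13, 2, 17, 15, 10, 11, 9, 6]
Visit 4 → queue [13, 2, 17, 15, 10, 11, 9, 6]
Visit 13 → queue [2, 17, 15, 10, 11, 9, 6]
Visit 2; enqueue 14 → queue [17, 15, 10, 11, 9, 6, 14]
Visit 17; enqueue 7 → queue [15, 10, 11, 9, 6, 14, 7]
Visit 15; enqueue 1 → queue [10, 11, 9, 6, 14, 7, 1]
Visit 10; enqueue 12 → queue [11, 9, 6, 14, 7, 1, 12]
Visit 11 → queue [9, 6, 14, 7, 1, 12]
Visit 9 → queue [6, 14, 7, 1, 12]
Visit 6; enqueue 8, 3, 5 → queue [14, 7, 1, 12, 8, 3, 5]
Visit 14 → queue [7, 1, 12, 8, 3, 5]
Visit 7 → queue [1, 12, 8, 3, 5]
Visit 1 → queue [12, 8, 3, 5]
Visit 12 → queue [8, 3, 5]
Visit 8 → queue [3, 5]
Visit 3 → queue [5]
Visit 5 → queue []

16 4 13 2 17 15 10 11 9 6 14 7 1 12 8 3 5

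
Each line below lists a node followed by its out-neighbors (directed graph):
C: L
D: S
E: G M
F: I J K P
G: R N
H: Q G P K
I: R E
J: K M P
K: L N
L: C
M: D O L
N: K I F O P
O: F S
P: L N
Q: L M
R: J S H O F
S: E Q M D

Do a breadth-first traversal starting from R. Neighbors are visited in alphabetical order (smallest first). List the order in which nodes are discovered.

Visit R; enqueue F, H, J, O, S → queue [F, H, J, O, S]
Visit F; enqueue I, K, P → queue [H, J, O, S, I, K, P]
Visit H; enqueue G, Q → queue [J, O, S, I, K, P, G, Q]
Visit J; enqueue M → queue [O, S, I, K, P, G, Q, M]
Visit O → queue [S, I, K, P, G, Q, M]
Visit S; enqueue D, E → queue [I, K, P, G, Q, M, D, E]
Visit I → queue [K, P, G, Q, M, D, E]
Visit K; enqueue L, N → queue [P, G, Q, M, D, E, L, N]
Visit P → queue [G, Q, M, D, E, L, N]
Visit G → queue [Q, M, D, E, L, N]
Visit Q → queue [M, D, E, L, N]
Visit M → queue [D, E, L, N]
Visit D → queue [E, L, N]
Visit E → queue [L, N]
Visit L; enqueue C → queue [N, C]
Visit N → queue [C]
Visit C → queue []

R -> F -> H -> J -> O -> S -> I -> K -> P -> G -> Q -> M -> D -> E -> L -> N -> C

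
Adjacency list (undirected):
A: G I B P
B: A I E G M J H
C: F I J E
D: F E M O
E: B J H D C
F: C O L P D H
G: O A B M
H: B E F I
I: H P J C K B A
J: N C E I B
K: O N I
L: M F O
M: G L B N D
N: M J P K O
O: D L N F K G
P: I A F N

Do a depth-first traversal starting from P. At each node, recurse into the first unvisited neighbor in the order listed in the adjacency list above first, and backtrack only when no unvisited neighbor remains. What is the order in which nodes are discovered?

P I H B A G O D F C J N M L K E

Visit P
P → I
I → H
H → B
B → A
A → G
G → O
O → D
D → F
F → C
C → J
J → N
N → M
M → L
N → K
J → E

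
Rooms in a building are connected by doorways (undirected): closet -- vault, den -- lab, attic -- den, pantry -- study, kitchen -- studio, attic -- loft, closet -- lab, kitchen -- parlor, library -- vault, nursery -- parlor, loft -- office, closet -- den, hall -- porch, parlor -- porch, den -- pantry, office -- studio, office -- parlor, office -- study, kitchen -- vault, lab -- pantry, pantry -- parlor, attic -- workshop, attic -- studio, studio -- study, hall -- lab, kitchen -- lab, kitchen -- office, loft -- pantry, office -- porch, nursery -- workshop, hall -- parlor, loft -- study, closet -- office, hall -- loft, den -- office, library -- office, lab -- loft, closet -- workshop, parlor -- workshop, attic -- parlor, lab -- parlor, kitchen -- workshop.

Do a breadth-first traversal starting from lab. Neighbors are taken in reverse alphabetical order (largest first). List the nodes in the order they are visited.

Visit lab; enqueue parlor, pantry, loft, kitchen, hall, den, closet → queue [parlor, pantry, loft, kitchen, hall, den, closet]
Visit parlor; enqueue workshop, porch, office, nursery, attic → queue [pantry, loft, kitchen, hall, den, closet, workshop, porch, office, nursery, attic]
Visit pantry; enqueue study → queue [loft, kitchen, hall, den, closet, workshop, porch, office, nursery, attic, study]
Visit loft → queue [kitchen, hall, den, closet, workshop, porch, office, nursery, attic, study]
Visit kitchen; enqueue vault, studio → queue [hall, den, closet, workshop, porch, office, nursery, attic, study, vault, studio]
Visit hall → queue [den, closet, workshop, porch, office, nursery, attic, study, vault, studio]
Visit den → queue [closet, workshop, porch, office, nursery, attic, study, vault, studio]
Visit closet → queue [workshop, porch, office, nursery, attic, study, vault, studio]
Visit workshop → queue [porch, office, nursery, attic, study, vault, studio]
Visit porch → queue [office, nursery, attic, study, vault, studio]
Visit office; enqueue library → queue [nursery, attic, study, vault, studio, library]
Visit nursery → queue [attic, study, vault, studio, library]
Visit attic → queue [study, vault, studio, library]
Visit study → queue [vault, studio, library]
Visit vault → queue [studio, library]
Visit studio → queue [library]
Visit library → queue []

lab, parlor, pantry, loft, kitchen, hall, den, closet, workshop, porch, office, nursery, attic, study, vault, studio, library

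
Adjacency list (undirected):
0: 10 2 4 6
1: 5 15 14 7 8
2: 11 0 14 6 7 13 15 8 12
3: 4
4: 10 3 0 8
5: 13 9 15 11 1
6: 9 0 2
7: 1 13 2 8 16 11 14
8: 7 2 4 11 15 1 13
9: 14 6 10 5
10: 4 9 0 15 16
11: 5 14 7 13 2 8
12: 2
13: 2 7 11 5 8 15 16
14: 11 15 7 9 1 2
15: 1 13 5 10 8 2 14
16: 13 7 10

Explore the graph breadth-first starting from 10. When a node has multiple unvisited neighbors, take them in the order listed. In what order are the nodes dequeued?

10, 4, 9, 0, 15, 16, 3, 8, 14, 6, 5, 2, 1, 13, 7, 11, 12

Visit 10; enqueue 4, 9, 0, 15, 16 → queue [4, 9, 0, 15, 16]
Visit 4; enqueue 3, 8 → queue [9, 0, 15, 16, 3, 8]
Visit 9; enqueue 14, 6, 5 → queue [0, 15, 16, 3, 8, 14, 6, 5]
Visit 0; enqueue 2 → queue [15, 16, 3, 8, 14, 6, 5, 2]
Visit 15; enqueue 1, 13 → queue [16, 3, 8, 14, 6, 5, 2, 1, 13]
Visit 16; enqueue 7 → queue [3, 8, 14, 6, 5, 2, 1, 13, 7]
Visit 3 → queue [8, 14, 6, 5, 2, 1, 13, 7]
Visit 8; enqueue 11 → queue [14, 6, 5, 2, 1, 13, 7, 11]
Visit 14 → queue [6, 5, 2, 1, 13, 7, 11]
Visit 6 → queue [5, 2, 1, 13, 7, 11]
Visit 5 → queue [2, 1, 13, 7, 11]
Visit 2; enqueue 12 → queue [1, 13, 7, 11, 12]
Visit 1 → queue [13, 7, 11, 12]
Visit 13 → queue [7, 11, 12]
Visit 7 → queue [11, 12]
Visit 11 → queue [12]
Visit 12 → queue []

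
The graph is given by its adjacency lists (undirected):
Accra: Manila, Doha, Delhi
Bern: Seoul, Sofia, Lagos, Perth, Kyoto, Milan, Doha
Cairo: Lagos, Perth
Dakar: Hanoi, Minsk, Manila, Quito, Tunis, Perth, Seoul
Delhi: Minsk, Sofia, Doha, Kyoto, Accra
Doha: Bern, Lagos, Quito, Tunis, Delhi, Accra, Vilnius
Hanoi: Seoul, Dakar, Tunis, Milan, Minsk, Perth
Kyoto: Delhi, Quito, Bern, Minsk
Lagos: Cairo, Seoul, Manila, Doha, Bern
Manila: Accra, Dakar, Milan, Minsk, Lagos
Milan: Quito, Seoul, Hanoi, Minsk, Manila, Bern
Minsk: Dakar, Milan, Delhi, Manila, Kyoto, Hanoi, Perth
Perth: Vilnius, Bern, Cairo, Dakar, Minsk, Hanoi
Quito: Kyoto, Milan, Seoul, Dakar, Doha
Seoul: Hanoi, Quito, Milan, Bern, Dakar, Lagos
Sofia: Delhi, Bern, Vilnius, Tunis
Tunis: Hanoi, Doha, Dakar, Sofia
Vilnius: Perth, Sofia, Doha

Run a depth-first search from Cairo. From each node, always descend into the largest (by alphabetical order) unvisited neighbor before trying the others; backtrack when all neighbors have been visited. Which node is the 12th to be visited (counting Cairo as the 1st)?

Lagos

Visit Cairo
Cairo → Perth
Perth → Vilnius
Vilnius → Sofia
Sofia → Tunis
Tunis → Hanoi
Hanoi → Seoul
Seoul → Quito
Quito → Milan
Milan → Minsk
Minsk → Manila
Manila → Lagos
Lagos → Doha
Doha → Delhi
Delhi → Kyoto
Kyoto → Bern
Delhi → Accra
Manila → Dakar

Visit order: Cairo, Perth, Vilnius, Sofia, Tunis, Hanoi, Seoul, Quito, Milan, Minsk, Manila, Lagos, Doha, Delhi, Kyoto, Bern, Accra, Dakar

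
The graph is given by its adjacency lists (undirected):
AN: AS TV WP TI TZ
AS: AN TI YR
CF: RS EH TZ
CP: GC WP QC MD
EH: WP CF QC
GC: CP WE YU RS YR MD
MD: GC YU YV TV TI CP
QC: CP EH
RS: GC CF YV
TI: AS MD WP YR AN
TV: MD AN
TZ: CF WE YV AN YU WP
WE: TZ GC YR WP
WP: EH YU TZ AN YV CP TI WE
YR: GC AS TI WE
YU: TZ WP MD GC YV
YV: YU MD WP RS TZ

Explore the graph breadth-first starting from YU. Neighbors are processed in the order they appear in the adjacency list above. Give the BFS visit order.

YU → TZ → WP → MD → GC → YV → CF → WE → AN → EH → CP → TI → TV → RS → YR → AS → QC

Visit YU; enqueue TZ, WP, MD, GC, YV → queue [TZ, WP, MD, GC, YV]
Visit TZ; enqueue CF, WE, AN → queue [WP, MD, GC, YV, CF, WE, AN]
Visit WP; enqueue EH, CP, TI → queue [MD, GC, YV, CF, WE, AN, EH, CP, TI]
Visit MD; enqueue TV → queue [GC, YV, CF, WE, AN, EH, CP, TI, TV]
Visit GC; enqueue RS, YR → queue [YV, CF, WE, AN, EH, CP, TI, TV, RS, YR]
Visit YV → queue [CF, WE, AN, EH, CP, TI, TV, RS, YR]
Visit CF → queue [WE, AN, EH, CP, TI, TV, RS, YR]
Visit WE → queue [AN, EH, CP, TI, TV, RS, YR]
Visit AN; enqueue AS → queue [EH, CP, TI, TV, RS, YR, AS]
Visit EH; enqueue QC → queue [CP, TI, TV, RS, YR, AS, QC]
Visit CP → queue [TI, TV, RS, YR, AS, QC]
Visit TI → queue [TV, RS, YR, AS, QC]
Visit TV → queue [RS, YR, AS, QC]
Visit RS → queue [YR, AS, QC]
Visit YR → queue [AS, QC]
Visit AS → queue [QC]
Visit QC → queue []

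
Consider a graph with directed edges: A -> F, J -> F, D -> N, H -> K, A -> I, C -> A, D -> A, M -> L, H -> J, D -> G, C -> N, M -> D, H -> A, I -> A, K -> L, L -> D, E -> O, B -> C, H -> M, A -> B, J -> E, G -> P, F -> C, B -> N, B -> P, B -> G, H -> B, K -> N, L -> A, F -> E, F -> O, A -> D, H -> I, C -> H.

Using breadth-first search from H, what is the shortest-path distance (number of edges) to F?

Level 0: H
Level 1: A, B, I, J, K, M
Level 2: C, D, E, F, G, L, N, P
Level 3: O
F first appears at level 2.

2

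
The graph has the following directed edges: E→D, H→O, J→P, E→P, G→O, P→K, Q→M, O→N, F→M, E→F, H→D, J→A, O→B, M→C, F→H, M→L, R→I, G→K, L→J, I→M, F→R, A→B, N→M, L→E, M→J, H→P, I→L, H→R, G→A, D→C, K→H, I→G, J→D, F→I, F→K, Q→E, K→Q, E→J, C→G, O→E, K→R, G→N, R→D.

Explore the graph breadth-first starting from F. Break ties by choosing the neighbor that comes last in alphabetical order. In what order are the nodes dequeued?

Visit F; enqueue R, M, K, I, H → queue [R, M, K, I, H]
Visit R; enqueue D → queue [M, K, I, H, D]
Visit M; enqueue L, J, C → queue [K, I, H, D, L, J, C]
Visit K; enqueue Q → queue [I, H, D, L, J, C, Q]
Visit I; enqueue G → queue [H, D, L, J, C, Q, G]
Visit H; enqueue P, O → queue [D, L, J, C, Q, G, P, O]
Visit D → queue [L, J, C, Q, G, P, O]
Visit L; enqueue E → queue [J, C, Q, G, P, O, E]
Visit J; enqueue A → queue [C, Q, G, P, O, E, A]
Visit C → queue [Q, G, P, O, E, A]
Visit Q → queue [G, P, O, E, A]
Visit G; enqueue N → queue [P, O, E, A, N]
Visit P → queue [O, E, A, N]
Visit O; enqueue B → queue [E, A, N, B]
Visit E → queue [A, N, B]
Visit A → queue [N, B]
Visit N → queue [B]
Visit B → queue []

F → R → M → K → I → H → D → L → J → C → Q → G → P → O → E → A → N → B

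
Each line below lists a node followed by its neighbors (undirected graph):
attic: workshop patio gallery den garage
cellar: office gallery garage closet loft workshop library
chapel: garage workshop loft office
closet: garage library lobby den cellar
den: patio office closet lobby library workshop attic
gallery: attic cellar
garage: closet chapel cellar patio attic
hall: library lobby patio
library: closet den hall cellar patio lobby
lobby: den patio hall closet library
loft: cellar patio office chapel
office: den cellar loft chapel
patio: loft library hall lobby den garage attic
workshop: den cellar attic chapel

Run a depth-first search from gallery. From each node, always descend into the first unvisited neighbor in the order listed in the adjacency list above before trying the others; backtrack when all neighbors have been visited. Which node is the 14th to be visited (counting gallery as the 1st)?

lobby

Visit gallery
gallery → attic
attic → workshop
workshop → den
den → patio
patio → loft
loft → cellar
cellar → office
office → chapel
chapel → garage
garage → closet
closet → library
library → hall
hall → lobby

Visit order: gallery, attic, workshop, den, patio, loft, cellar, office, chapel, garage, closet, library, hall, lobby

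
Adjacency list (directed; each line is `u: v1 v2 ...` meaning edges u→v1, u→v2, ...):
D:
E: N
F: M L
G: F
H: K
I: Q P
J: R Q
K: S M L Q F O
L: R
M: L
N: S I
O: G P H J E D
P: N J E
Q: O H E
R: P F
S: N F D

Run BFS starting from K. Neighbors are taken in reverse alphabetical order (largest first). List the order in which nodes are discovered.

K, S, Q, O, M, L, F, N, D, H, E, P, J, G, R, I

Visit K; enqueue S, Q, O, M, L, F → queue [S, Q, O, M, L, F]
Visit S; enqueue N, D → queue [Q, O, M, L, F, N, D]
Visit Q; enqueue H, E → queue [O, M, L, F, N, D, H, E]
Visit O; enqueue P, J, G → queue [M, L, F, N, D, H, E, P, J, G]
Visit M → queue [L, F, N, D, H, E, P, J, G]
Visit L; enqueue R → queue [F, N, D, H, E, P, J, G, R]
Visit F → queue [N, D, H, E, P, J, G, R]
Visit N; enqueue I → queue [D, H, E, P, J, G, R, I]
Visit D → queue [H, E, P, J, G, R, I]
Visit H → queue [E, P, J, G, R, I]
Visit E → queue [P, J, G, R, I]
Visit P → queue [J, G, R, I]
Visit J → queue [G, R, I]
Visit G → queue [R, I]
Visit R → queue [I]
Visit I → queue []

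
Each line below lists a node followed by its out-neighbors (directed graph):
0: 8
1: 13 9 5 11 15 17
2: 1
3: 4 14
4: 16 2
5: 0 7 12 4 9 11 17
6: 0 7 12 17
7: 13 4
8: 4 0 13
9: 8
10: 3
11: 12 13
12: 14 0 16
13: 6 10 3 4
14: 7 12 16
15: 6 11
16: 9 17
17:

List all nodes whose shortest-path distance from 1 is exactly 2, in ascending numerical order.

0, 3, 4, 6, 7, 8, 10, 12

Level 0: 1
Level 1: 5, 9, 11, 13, 15, 17
Level 2: 0, 3, 4, 6, 7, 8, 10, 12
Level 3: 2, 14, 16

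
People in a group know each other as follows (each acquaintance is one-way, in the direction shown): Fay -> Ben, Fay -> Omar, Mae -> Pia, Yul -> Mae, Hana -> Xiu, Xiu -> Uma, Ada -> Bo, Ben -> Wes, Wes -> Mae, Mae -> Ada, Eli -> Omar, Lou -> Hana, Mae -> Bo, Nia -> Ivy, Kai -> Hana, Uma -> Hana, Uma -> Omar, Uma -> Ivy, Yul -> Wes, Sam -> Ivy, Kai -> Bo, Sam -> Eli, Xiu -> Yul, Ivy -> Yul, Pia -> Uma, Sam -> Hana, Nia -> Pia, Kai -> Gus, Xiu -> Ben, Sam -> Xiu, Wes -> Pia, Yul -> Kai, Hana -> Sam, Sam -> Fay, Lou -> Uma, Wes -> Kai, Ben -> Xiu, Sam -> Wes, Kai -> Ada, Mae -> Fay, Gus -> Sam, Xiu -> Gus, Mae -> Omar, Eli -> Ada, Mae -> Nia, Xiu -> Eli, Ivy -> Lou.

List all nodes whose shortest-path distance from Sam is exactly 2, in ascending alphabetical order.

Level 0: Sam
Level 1: Eli, Fay, Hana, Ivy, Wes, Xiu
Level 2: Ada, Ben, Gus, Kai, Lou, Mae, Omar, Pia, Uma, Yul
Level 3: Bo, Nia

Ada, Ben, Gus, Kai, Lou, Mae, Omar, Pia, Uma, Yul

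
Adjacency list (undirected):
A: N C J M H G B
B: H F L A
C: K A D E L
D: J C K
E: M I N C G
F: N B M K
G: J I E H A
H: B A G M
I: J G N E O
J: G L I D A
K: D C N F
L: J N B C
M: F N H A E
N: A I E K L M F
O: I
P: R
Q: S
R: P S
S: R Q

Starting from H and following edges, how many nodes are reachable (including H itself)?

15

BFS from H visits: H, M, G, B, A, N, F, E, J, I, L, C, K, D, O
Reachable nodes: 15 of 19 total.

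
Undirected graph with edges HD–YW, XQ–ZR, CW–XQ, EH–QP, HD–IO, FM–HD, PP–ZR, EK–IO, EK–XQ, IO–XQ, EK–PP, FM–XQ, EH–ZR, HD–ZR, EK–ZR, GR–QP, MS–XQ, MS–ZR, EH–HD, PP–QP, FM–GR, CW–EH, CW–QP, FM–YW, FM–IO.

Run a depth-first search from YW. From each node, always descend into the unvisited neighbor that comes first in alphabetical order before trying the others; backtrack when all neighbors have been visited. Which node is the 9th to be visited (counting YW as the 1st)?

EK

Visit YW
YW → FM
FM → GR
GR → QP
QP → CW
CW → EH
EH → HD
HD → IO
IO → EK
EK → PP
PP → ZR
ZR → MS
MS → XQ

Visit order: YW, FM, GR, QP, CW, EH, HD, IO, EK, PP, ZR, MS, XQ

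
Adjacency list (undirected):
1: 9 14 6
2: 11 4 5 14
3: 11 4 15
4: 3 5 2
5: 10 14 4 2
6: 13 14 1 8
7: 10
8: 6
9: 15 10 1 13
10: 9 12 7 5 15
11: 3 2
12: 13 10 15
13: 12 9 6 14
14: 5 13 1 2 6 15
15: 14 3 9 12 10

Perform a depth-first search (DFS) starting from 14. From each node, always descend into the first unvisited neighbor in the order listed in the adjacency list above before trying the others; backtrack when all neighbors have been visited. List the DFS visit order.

14 5 10 9 15 3 11 2 4 12 13 6 1 8 7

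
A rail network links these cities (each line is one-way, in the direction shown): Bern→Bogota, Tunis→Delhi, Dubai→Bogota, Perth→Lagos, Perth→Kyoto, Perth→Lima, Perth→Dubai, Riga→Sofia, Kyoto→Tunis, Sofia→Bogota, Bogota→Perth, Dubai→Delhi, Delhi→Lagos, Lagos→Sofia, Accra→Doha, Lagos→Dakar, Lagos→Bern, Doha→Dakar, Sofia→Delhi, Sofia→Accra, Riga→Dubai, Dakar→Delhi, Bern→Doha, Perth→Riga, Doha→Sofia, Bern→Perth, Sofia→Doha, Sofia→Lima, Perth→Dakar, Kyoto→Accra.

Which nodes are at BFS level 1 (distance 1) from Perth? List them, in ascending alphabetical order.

Dakar, Dubai, Kyoto, Lagos, Lima, Riga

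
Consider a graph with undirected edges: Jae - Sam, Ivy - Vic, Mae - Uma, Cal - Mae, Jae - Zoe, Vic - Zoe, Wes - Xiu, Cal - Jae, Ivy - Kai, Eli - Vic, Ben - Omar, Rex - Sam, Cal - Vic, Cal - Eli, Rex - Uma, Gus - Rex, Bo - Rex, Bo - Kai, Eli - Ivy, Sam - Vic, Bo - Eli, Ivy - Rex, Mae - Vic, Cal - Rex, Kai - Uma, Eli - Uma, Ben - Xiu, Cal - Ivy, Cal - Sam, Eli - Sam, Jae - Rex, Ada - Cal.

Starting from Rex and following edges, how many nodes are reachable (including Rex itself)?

14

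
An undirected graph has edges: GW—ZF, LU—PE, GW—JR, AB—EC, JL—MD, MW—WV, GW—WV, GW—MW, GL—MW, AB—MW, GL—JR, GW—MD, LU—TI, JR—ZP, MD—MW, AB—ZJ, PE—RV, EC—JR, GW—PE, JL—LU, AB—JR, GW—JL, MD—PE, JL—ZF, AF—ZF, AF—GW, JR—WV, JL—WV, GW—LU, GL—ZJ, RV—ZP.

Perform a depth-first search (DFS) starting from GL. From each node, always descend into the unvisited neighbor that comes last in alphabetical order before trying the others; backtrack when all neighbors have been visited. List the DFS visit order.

GL, ZJ, AB, MW, WV, JR, ZP, RV, PE, MD, JL, ZF, GW, LU, TI, AF, EC

Visit GL
GL → ZJ
ZJ → AB
AB → MW
MW → WV
WV → JR
JR → ZP
ZP → RV
RV → PE
PE → MD
MD → JL
JL → ZF
ZF → GW
GW → LU
LU → TI
GW → AF
JR → EC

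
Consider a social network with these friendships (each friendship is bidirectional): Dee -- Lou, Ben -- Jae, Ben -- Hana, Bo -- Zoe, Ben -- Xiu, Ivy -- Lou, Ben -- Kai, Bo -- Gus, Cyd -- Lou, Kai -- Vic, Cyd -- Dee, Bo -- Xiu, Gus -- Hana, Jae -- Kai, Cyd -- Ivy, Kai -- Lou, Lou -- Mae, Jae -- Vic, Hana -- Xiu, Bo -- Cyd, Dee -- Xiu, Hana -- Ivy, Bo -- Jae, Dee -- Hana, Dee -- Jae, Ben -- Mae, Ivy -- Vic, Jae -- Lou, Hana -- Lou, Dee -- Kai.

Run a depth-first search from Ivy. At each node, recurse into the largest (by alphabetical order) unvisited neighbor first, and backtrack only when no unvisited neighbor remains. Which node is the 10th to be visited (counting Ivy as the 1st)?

Visit Ivy
Ivy → Vic
Vic → Kai
Kai → Lou
Lou → Mae
Mae → Ben
Ben → Xiu
Xiu → Hana
Hana → Gus
Gus → Bo
Bo → Zoe
Bo → Jae
Jae → Dee
Dee → Cyd

Visit order: Ivy, Vic, Kai, Lou, Mae, Ben, Xiu, Hana, Gus, Bo, Zoe, Jae, Dee, Cyd

Bo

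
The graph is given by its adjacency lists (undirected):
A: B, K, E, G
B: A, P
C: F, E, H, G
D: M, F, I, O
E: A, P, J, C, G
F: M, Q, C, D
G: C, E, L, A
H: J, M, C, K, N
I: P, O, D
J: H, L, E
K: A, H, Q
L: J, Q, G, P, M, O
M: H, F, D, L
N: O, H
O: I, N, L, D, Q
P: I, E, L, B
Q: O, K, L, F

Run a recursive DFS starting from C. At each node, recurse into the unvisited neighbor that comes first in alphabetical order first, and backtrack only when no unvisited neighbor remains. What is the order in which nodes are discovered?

C → E → A → B → P → I → D → F → M → H → J → L → G → O → N → Q → K

Visit C
C → E
E → A
A → B
B → P
P → I
I → D
D → F
F → M
M → H
H → J
J → L
L → G
L → O
O → N
O → Q
Q → K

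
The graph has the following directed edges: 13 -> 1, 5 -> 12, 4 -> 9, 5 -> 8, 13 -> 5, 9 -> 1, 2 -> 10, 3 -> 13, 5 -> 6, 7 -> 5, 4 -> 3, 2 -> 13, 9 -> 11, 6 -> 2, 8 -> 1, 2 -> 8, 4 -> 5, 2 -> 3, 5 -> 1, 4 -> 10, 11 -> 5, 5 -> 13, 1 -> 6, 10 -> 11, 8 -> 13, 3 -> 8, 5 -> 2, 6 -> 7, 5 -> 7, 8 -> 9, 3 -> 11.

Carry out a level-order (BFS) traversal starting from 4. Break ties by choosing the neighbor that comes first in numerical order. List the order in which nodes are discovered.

Visit 4; enqueue 3, 5, 9, 10 → queue [3, 5, 9, 10]
Visit 3; enqueue 8, 11, 13 → queue [5, 9, 10, 8, 11, 13]
Visit 5; enqueue 1, 2, 6, 7, 12 → queue [9, 10, 8, 11, 13, 1, 2, 6, 7, 12]
Visit 9 → queue [10, 8, 11, 13, 1, 2, 6, 7, 12]
Visit 10 → queue [8, 11, 13, 1, 2, 6, 7, 12]
Visit 8 → queue [11, 13, 1, 2, 6, 7, 12]
Visit 11 → queue [13, 1, 2, 6, 7, 12]
Visit 13 → queue [1, 2, 6, 7, 12]
Visit 1 → queue [2, 6, 7, 12]
Visit 2 → queue [6, 7, 12]
Visit 6 → queue [7, 12]
Visit 7 → queue [12]
Visit 12 → queue []

4 3 5 9 10 8 11 13 1 2 6 7 12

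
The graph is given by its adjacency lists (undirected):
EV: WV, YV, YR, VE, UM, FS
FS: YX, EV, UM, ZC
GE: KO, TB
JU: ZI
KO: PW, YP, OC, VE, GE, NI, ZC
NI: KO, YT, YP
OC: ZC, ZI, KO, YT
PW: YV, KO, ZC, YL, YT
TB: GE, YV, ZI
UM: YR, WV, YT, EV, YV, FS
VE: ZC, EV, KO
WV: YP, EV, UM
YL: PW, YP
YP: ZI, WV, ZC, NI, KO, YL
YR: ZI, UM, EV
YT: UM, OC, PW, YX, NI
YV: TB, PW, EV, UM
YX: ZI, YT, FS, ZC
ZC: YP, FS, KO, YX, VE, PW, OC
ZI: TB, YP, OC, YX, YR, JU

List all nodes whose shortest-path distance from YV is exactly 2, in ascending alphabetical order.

FS, GE, KO, VE, WV, YL, YR, YT, ZC, ZI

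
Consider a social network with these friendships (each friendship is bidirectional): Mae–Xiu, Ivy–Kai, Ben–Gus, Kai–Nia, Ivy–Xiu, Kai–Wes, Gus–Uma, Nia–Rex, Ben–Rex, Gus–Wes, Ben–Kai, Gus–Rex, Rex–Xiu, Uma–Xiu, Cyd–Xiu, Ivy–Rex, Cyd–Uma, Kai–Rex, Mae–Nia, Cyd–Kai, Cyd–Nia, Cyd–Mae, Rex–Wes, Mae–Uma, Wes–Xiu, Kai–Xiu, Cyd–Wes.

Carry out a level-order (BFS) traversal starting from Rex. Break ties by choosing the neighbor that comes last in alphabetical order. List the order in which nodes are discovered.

Rex → Xiu → Wes → Nia → Kai → Ivy → Gus → Ben → Uma → Mae → Cyd

Visit Rex; enqueue Xiu, Wes, Nia, Kai, Ivy, Gus, Ben → queue [Xiu, Wes, Nia, Kai, Ivy, Gus, Ben]
Visit Xiu; enqueue Uma, Mae, Cyd → queue [Wes, Nia, Kai, Ivy, Gus, Ben, Uma, Mae, Cyd]
Visit Wes → queue [Nia, Kai, Ivy, Gus, Ben, Uma, Mae, Cyd]
Visit Nia → queue [Kai, Ivy, Gus, Ben, Uma, Mae, Cyd]
Visit Kai → queue [Ivy, Gus, Ben, Uma, Mae, Cyd]
Visit Ivy → queue [Gus, Ben, Uma, Mae, Cyd]
Visit Gus → queue [Ben, Uma, Mae, Cyd]
Visit Ben → queue [Uma, Mae, Cyd]
Visit Uma → queue [Mae, Cyd]
Visit Mae → queue [Cyd]
Visit Cyd → queue []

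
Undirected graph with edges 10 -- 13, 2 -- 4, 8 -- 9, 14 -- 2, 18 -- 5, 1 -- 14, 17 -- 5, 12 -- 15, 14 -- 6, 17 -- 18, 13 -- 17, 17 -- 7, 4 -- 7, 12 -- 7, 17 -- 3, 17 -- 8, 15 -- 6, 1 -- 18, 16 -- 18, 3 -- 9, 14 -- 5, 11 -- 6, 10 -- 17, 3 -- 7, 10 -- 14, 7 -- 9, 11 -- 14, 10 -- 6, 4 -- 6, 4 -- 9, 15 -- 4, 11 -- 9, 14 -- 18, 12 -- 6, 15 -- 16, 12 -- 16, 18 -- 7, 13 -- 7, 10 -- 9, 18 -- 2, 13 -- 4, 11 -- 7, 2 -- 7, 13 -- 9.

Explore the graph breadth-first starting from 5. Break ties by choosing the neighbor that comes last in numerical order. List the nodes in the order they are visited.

5 -> 18 -> 17 -> 14 -> 16 -> 7 -> 2 -> 1 -> 13 -> 10 -> 8 -> 3 -> 11 -> 6 -> 15 -> 12 -> 9 -> 4

Visit 5; enqueue 18, 17, 14 → queue [18, 17, 14]
Visit 18; enqueue 16, 7, 2, 1 → queue [17, 14, 16, 7, 2, 1]
Visit 17; enqueue 13, 10, 8, 3 → queue [14, 16, 7, 2, 1, 13, 10, 8, 3]
Visit 14; enqueue 11, 6 → queue [16, 7, 2, 1, 13, 10, 8, 3, 11, 6]
Visit 16; enqueue 15, 12 → queue [7, 2, 1, 13, 10, 8, 3, 11, 6, 15, 12]
Visit 7; enqueue 9, 4 → queue [2, 1, 13, 10, 8, 3, 11, 6, 15, 12, 9, 4]
Visit 2 → queue [1, 13, 10, 8, 3, 11, 6, 15, 12, 9, 4]
Visit 1 → queue [13, 10, 8, 3, 11, 6, 15, 12, 9, 4]
Visit 13 → queue [10, 8, 3, 11, 6, 15, 12, 9, 4]
Visit 10 → queue [8, 3, 11, 6, 15, 12, 9, 4]
Visit 8 → queue [3, 11, 6, 15, 12, 9, 4]
Visit 3 → queue [11, 6, 15, 12, 9, 4]
Visit 11 → queue [6, 15, 12, 9, 4]
Visit 6 → queue [15, 12, 9, 4]
Visit 15 → queue [12, 9, 4]
Visit 12 → queue [9, 4]
Visit 9 → queue [4]
Visit 4 → queue []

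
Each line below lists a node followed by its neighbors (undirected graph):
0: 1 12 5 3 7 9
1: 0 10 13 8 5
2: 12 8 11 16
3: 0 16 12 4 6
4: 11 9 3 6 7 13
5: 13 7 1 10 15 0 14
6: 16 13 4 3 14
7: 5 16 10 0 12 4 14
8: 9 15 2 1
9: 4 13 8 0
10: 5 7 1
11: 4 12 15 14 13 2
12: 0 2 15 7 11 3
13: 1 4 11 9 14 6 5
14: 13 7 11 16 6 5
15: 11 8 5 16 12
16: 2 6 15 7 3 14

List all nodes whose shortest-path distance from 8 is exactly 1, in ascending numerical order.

1, 2, 9, 15

Level 0: 8
Level 1: 1, 2, 9, 15
Level 2: 0, 4, 5, 10, 11, 12, 13, 16
Level 3: 3, 6, 7, 14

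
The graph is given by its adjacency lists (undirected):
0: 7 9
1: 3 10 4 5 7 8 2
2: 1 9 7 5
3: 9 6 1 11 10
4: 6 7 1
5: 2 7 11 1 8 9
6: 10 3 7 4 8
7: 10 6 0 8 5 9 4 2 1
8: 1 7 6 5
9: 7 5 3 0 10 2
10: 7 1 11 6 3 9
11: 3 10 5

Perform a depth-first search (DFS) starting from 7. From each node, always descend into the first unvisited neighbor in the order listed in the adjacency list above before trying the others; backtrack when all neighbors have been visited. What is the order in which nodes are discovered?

Visit 7
7 → 10
10 → 1
1 → 3
3 → 9
9 → 5
5 → 2
5 → 11
5 → 8
8 → 6
6 → 4
9 → 0

7 10 1 3 9 5 2 11 8 6 4 0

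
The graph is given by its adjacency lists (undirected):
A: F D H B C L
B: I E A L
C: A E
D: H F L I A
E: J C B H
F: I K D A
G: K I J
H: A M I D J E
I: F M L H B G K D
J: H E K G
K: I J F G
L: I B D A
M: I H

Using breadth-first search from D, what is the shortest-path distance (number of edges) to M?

Level 0: D
Level 1: A, F, H, I, L
Level 2: B, C, E, G, J, K, M
M first appears at level 2.

2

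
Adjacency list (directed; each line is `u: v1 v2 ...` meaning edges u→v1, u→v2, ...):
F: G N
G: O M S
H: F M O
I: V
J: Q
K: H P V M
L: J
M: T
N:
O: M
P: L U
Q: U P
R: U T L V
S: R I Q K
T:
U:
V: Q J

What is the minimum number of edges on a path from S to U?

2

Level 0: S
Level 1: I, K, Q, R
Level 2: H, L, M, P, T, U, V
Level 3: F, J, O
Level 4: G, N
U first appears at level 2.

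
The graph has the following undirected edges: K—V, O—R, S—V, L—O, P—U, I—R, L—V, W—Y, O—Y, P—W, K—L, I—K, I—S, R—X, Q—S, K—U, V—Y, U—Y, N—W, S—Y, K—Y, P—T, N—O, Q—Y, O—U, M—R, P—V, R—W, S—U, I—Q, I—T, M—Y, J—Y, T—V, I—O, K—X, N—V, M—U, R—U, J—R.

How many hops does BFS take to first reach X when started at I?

Level 0: I
Level 1: K, O, Q, R, S, T
Level 2: J, L, M, N, P, U, V, W, X, Y
X first appears at level 2.

2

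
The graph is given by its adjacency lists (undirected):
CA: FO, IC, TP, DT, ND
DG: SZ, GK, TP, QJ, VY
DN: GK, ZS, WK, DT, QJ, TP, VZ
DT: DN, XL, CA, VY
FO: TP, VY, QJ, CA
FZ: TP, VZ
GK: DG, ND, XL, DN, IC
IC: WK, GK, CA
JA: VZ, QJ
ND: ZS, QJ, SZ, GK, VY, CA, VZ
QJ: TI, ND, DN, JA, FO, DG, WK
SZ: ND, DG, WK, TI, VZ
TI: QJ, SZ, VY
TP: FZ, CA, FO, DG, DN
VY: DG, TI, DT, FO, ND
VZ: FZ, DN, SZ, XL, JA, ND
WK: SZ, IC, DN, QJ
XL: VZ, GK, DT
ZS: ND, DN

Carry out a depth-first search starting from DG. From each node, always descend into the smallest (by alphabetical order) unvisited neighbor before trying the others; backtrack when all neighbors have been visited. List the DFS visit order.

Visit DG
DG → GK
GK → DN
DN → DT
DT → CA
CA → FO
FO → QJ
QJ → JA
JA → VZ
VZ → FZ
FZ → TP
VZ → ND
ND → SZ
SZ → TI
TI → VY
SZ → WK
WK → IC
ND → ZS
VZ → XL

DG -> GK -> DN -> DT -> CA -> FO -> QJ -> JA -> VZ -> FZ -> TP -> ND -> SZ -> TI -> VY -> WK -> IC -> ZS -> XL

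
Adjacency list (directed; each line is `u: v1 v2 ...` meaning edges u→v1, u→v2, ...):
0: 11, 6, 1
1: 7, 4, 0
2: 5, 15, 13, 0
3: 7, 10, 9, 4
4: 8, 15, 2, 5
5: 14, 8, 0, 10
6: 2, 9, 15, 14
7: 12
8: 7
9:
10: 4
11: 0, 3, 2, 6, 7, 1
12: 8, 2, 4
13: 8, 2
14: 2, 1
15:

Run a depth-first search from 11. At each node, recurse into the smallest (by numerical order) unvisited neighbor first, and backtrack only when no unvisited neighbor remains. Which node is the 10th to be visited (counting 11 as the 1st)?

10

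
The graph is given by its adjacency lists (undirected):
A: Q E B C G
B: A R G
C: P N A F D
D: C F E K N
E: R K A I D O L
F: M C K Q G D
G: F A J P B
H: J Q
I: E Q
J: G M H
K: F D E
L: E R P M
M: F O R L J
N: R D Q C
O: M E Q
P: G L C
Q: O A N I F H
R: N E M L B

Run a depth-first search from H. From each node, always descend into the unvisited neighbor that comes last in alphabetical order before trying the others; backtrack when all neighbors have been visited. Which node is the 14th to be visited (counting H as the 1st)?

Visit H
H → Q
Q → O
O → M
M → R
R → N
N → D
D → K
K → F
F → G
G → P
P → L
L → E
E → I
E → A
A → C
A → B
G → J

Visit order: H, Q, O, M, R, N, D, K, F, G, P, L, E, I, A, C, B, J

I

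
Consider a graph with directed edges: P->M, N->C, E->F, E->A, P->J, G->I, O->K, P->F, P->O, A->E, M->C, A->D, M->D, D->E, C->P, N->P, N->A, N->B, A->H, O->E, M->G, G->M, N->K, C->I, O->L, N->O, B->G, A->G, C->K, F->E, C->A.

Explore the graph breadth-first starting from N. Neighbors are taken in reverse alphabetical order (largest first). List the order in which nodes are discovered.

Visit N; enqueue P, O, K, C, B, A → queue [P, O, K, C, B, A]
Visit P; enqueue M, J, F → queue [O, K, C, B, A, M, J, F]
Visit O; enqueue L, E → queue [K, C, B, A, M, J, F, L, E]
Visit K → queue [C, B, A, M, J, F, L, E]
Visit C; enqueue I → queue [B, A, M, J, F, L, E, I]
Visit B; enqueue G → queue [A, M, J, F, L, E, I, G]
Visit A; enqueue H, D → queue [M, J, F, L, E, I, G, H, D]
Visit M → queue [J, F, L, E, I, G, H, D]
Visit J → queue [F, L, E, I, G, H, D]
Visit F → queue [L, E, I, G, H, D]
Visit L → queue [E, I, G, H, D]
Visit E → queue [I, G, H, D]
Visit I → queue [G, H, D]
Visit G → queue [H, D]
Visit H → queue [D]
Visit D → queue []

N -> P -> O -> K -> C -> B -> A -> M -> J -> F -> L -> E -> I -> G -> H -> D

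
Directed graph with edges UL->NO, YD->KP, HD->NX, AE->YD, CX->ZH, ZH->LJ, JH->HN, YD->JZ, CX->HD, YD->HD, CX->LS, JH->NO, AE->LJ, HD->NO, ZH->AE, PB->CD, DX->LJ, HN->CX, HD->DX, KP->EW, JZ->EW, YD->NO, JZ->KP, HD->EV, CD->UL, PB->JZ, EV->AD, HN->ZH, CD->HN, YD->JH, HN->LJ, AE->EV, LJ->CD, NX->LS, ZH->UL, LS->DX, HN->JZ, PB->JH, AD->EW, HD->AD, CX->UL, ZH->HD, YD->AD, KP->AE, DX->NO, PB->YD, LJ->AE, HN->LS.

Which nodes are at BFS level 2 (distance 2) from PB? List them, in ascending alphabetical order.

Level 0: PB
Level 1: CD, JH, JZ, YD
Level 2: AD, EW, HD, HN, KP, NO, UL
Level 3: AE, CX, DX, EV, LJ, LS, NX, ZH

AD, EW, HD, HN, KP, NO, UL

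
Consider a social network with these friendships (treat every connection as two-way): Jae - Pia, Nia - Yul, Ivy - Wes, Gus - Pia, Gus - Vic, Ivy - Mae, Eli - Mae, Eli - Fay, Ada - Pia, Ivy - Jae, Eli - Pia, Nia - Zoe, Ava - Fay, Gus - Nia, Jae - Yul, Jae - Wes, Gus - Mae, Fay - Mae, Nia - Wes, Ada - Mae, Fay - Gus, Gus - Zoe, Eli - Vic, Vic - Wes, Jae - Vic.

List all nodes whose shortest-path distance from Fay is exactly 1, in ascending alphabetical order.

Ava, Eli, Gus, Mae

Level 0: Fay
Level 1: Ava, Eli, Gus, Mae
Level 2: Ada, Ivy, Nia, Pia, Vic, Zoe
Level 3: Jae, Wes, Yul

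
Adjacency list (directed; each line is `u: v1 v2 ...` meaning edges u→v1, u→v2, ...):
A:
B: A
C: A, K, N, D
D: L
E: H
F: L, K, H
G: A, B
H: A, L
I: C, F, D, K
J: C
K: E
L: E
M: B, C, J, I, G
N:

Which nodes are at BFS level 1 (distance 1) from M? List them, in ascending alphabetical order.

B, C, G, I, J

Level 0: M
Level 1: B, C, G, I, J
Level 2: A, D, F, K, N
Level 3: E, H, L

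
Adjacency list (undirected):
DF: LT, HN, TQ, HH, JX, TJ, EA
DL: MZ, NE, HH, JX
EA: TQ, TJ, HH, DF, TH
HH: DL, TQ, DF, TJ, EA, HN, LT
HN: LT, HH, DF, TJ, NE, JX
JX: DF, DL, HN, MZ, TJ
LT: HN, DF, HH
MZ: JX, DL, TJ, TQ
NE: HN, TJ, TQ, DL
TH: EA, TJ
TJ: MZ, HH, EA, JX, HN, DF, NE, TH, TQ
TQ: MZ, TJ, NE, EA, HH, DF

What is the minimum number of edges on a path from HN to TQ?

Level 0: HN
Level 1: DF, HH, JX, LT, NE, TJ
Level 2: DL, EA, MZ, TH, TQ
TQ first appears at level 2.

2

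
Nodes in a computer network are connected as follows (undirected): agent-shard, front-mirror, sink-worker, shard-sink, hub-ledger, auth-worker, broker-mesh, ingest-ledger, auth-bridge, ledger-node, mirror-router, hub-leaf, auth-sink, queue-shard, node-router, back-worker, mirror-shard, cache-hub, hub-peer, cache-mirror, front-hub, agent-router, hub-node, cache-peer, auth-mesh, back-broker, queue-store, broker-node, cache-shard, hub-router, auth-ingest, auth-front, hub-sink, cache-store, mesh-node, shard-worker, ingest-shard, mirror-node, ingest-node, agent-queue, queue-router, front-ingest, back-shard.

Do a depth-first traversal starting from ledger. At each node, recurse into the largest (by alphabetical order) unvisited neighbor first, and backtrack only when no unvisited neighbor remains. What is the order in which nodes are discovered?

Visit ledger
ledger → node
node → router
router → queue
queue → store
store → cache
cache → shard
shard → worker
worker → sink
sink → hub
hub → peer
hub → leaf
hub → front
front → mirror
front → ingest
ingest → auth
auth → mesh
mesh → broker
broker → back
auth → bridge
shard → agent

ledger -> node -> router -> queue -> store -> cache -> shard -> worker -> sink -> hub -> peer -> leaf -> front -> mirror -> ingest -> auth -> mesh -> broker -> back -> bridge -> agent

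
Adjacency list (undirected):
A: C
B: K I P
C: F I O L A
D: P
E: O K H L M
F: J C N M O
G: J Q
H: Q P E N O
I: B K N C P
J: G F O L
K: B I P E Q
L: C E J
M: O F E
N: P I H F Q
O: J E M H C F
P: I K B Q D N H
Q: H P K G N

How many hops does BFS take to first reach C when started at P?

Level 0: P
Level 1: B, D, H, I, K, N, Q
Level 2: C, E, F, G, O
Level 3: A, J, L, M
C first appears at level 2.

2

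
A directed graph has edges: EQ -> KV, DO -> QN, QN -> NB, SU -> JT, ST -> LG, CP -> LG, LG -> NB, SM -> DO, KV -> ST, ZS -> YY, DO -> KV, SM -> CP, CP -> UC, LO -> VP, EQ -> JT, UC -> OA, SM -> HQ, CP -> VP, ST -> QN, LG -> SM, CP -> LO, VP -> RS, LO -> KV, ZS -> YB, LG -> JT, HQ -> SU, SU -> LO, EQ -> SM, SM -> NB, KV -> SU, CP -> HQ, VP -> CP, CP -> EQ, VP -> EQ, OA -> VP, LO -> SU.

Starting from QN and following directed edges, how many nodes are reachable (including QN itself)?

2

BFS from QN visits: QN, NB
Reachable nodes: 2 of 20 total.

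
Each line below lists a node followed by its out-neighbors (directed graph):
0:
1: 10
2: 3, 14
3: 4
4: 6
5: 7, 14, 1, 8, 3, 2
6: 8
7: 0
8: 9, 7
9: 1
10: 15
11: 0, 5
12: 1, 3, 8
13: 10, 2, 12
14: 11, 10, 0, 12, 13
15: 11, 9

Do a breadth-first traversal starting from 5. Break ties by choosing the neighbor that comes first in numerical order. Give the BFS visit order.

5 → 1 → 2 → 3 → 7 → 8 → 14 → 10 → 4 → 0 → 9 → 11 → 12 → 13 → 15 → 6

Visit 5; enqueue 1, 2, 3, 7, 8, 14 → queue [1, 2, 3, 7, 8, 14]
Visit 1; enqueue 10 → queue [2, 3, 7, 8, 14, 10]
Visit 2 → queue [3, 7, 8, 14, 10]
Visit 3; enqueue 4 → queue [7, 8, 14, 10, 4]
Visit 7; enqueue 0 → queue [8, 14, 10, 4, 0]
Visit 8; enqueue 9 → queue [14, 10, 4, 0, 9]
Visit 14; enqueue 11, 12, 13 → queue [10, 4, 0, 9, 11, 12, 13]
Visit 10; enqueue 15 → queue [4, 0, 9, 11, 12, 13, 15]
Visit 4; enqueue 6 → queue [0, 9, 11, 12, 13, 15, 6]
Visit 0 → queue [9, 11, 12, 13, 15, 6]
Visit 9 → queue [11, 12, 13, 15, 6]
Visit 11 → queue [12, 13, 15, 6]
Visit 12 → queue [13, 15, 6]
Visit 13 → queue [15, 6]
Visit 15 → queue [6]
Visit 6 → queue []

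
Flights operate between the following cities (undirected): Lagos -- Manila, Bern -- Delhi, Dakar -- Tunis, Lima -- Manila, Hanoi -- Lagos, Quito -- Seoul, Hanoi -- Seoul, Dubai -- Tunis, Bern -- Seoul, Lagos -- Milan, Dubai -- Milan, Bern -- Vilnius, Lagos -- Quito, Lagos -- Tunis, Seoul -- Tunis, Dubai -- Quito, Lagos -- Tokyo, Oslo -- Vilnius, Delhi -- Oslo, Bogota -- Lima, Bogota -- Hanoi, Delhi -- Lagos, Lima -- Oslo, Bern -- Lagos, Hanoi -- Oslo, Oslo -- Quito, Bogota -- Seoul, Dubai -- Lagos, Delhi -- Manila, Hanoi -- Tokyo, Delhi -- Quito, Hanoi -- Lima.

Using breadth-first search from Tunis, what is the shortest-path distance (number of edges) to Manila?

Level 0: Tunis
Level 1: Dakar, Dubai, Lagos, Seoul
Level 2: Bern, Bogota, Delhi, Hanoi, Manila, Milan, Quito, Tokyo
Level 3: Lima, Oslo, Vilnius
Manila first appears at level 2.

2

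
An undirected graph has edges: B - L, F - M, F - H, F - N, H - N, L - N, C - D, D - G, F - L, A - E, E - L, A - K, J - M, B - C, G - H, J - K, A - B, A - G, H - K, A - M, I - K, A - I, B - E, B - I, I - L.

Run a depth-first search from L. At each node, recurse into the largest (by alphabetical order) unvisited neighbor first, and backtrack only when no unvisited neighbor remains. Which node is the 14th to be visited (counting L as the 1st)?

G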